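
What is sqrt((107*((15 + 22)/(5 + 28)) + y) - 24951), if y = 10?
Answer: I*sqrt(27030102)/33 ≈ 157.55*I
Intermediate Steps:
sqrt((107*((15 + 22)/(5 + 28)) + y) - 24951) = sqrt((107*((15 + 22)/(5 + 28)) + 10) - 24951) = sqrt((107*(37/33) + 10) - 24951) = sqrt((3959/33 + 10) - 24951) = sqrt(4289/33 - 24951) = sqrt(-819094/33) = I*sqrt(27030102)/33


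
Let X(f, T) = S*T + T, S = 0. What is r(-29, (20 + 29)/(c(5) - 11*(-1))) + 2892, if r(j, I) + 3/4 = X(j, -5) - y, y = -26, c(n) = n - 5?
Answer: 11649/4 ≈ 2912.3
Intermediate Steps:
c(n) = -5 + n
X(f, T) = T (X(f, T) = 0*T + T = 0 + T = T)
r(j, I) = 81/4 (r(j, I) = -¾ + (-5 - 1*(-26)) = -¾ + (-5 + 26) = -¾ + 21 = 81/4)
r(-29, (20 + 29)/(c(5) - 11*(-1))) + 2892 = 81/4 + 2892 = 11649/4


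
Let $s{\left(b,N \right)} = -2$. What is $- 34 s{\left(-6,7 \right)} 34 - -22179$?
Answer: $24491$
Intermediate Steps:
$- 34 s{\left(-6,7 \right)} 34 - -22179 = \left(-34\right) \left(-2\right) 34 - -22179 = 68 \cdot 34 + \left(-696 + 22875\right) = 2312 + 22179 = 24491$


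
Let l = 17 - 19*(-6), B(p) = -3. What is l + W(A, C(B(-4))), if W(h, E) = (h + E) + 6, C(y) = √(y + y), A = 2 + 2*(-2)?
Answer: 135 + I*√6 ≈ 135.0 + 2.4495*I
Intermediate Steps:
A = -2 (A = 2 - 4 = -2)
l = 131 (l = 17 + 114 = 131)
C(y) = √2*√y (C(y) = √(2*y) = √2*√y)
W(h, E) = 6 + E + h (W(h, E) = (E + h) + 6 = 6 + E + h)
l + W(A, C(B(-4))) = 131 + (6 + √2*√(-3) - 2) = 131 + (6 + √2*(I*√3) - 2) = 131 + (6 + I*√6 - 2) = 131 + (4 + I*√6) = 135 + I*√6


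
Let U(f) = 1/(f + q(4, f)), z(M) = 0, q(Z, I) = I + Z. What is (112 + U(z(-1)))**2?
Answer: 201601/16 ≈ 12600.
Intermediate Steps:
U(f) = 1/(4 + 2*f) (U(f) = 1/(f + (f + 4)) = 1/(f + (4 + f)) = 1/(4 + 2*f))
(112 + U(z(-1)))**2 = (112 + 1/(2*(2 + 0)))**2 = (112 + (1/2)/2)**2 = (112 + (1/2)*(1/2))**2 = (112 + 1/4)**2 = (449/4)**2 = 201601/16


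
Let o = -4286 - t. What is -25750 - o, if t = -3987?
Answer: -25451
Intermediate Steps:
o = -299 (o = -4286 - 1*(-3987) = -4286 + 3987 = -299)
-25750 - o = -25750 - 1*(-299) = -25750 + 299 = -25451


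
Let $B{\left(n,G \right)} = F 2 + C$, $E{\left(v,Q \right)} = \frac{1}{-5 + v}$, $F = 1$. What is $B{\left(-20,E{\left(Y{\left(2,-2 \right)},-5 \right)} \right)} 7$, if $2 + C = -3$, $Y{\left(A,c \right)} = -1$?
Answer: $-21$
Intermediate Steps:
$C = -5$ ($C = -2 - 3 = -5$)
$B{\left(n,G \right)} = -3$ ($B{\left(n,G \right)} = 1 \cdot 2 - 5 = 2 - 5 = -3$)
$B{\left(-20,E{\left(Y{\left(2,-2 \right)},-5 \right)} \right)} 7 = \left(-3\right) 7 = -21$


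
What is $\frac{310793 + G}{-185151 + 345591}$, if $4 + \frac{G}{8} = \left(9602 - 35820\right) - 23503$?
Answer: $- \frac{87007}{160440} \approx -0.5423$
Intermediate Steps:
$G = -397800$ ($G = -32 + 8 \left(\left(9602 - 35820\right) - 23503\right) = -32 + 8 \left(-26218 - 23503\right) = -32 + 8 \left(-49721\right) = -32 - 397768 = -397800$)
$\frac{310793 + G}{-185151 + 345591} = \frac{310793 - 397800}{-185151 + 345591} = - \frac{87007}{160440}$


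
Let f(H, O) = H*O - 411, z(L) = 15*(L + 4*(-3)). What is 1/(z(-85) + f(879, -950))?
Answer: -1/836916 ≈ -1.1949e-6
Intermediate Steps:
z(L) = -180 + 15*L (z(L) = 15*(L - 12) = 15*(-12 + L) = -180 + 15*L)
f(H, O) = -411 + H*O
1/(z(-85) + f(879, -950)) = 1/((-180 + 15*(-85)) + (-411 + 879*(-950))) = 1/((-180 - 1275) + (-411 - 835050)) = 1/(-1455 - 835461) = 1/(-836916) = -1/836916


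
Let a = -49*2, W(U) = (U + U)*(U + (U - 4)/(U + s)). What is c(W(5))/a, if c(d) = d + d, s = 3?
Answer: -205/196 ≈ -1.0459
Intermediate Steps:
W(U) = 2*U*(U + (-4 + U)/(3 + U)) (W(U) = (U + U)*(U + (U - 4)/(U + 3)) = (2*U)*(U + (-4 + U)/(3 + U)) = 2*U*(U + (-4 + U)/(3 + U)))
c(d) = 2*d
a = -98
c(W(5))/a = (2*(2*5*(-4 + 5² + 4*5)/(3 + 5)))/(-98) = (2*(2*5*(-4 + 25 + 20)/8))*(-1/98) = (2*(2*5*(⅛)*41))*(-1/98) = (2*(205/4))*(-1/98) = (205/2)*(-1/98) = -205/196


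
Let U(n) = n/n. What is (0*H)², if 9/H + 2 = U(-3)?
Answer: 0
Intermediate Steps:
U(n) = 1
H = -9 (H = 9/(-2 + 1) = 9/(-1) = 9*(-1) = -9)
(0*H)² = (0*(-9))² = 0² = 0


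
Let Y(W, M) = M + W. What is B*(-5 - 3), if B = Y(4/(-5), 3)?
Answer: -88/5 ≈ -17.600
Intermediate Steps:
B = 11/5 (B = 3 + 4/(-5) = 3 + 4*(-⅕) = 3 - ⅘ = 11/5 ≈ 2.2000)
B*(-5 - 3) = 11*(-5 - 3)/5 = (11/5)*(-8) = -88/5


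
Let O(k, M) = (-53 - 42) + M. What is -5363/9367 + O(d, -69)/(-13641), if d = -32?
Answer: -71620495/127775247 ≈ -0.56052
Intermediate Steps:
O(k, M) = -95 + M
-5363/9367 + O(d, -69)/(-13641) = -5363/9367 + (-95 - 69)/(-13641) = -5363*1/9367 - 164*(-1/13641) = -5363/9367 + 164/13641 = -71620495/127775247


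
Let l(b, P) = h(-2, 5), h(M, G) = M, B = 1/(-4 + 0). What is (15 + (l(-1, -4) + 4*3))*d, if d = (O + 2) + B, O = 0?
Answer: 175/4 ≈ 43.750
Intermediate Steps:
B = -1/4 (B = 1/(-4) = -1/4 ≈ -0.25000)
l(b, P) = -2
d = 7/4 (d = (0 + 2) - 1/4 = 2 - 1/4 = 7/4 ≈ 1.7500)
(15 + (l(-1, -4) + 4*3))*d = (15 + (-2 + 4*3))*(7/4) = (15 + (-2 + 12))*(7/4) = (15 + 10)*(7/4) = 25*(7/4) = 175/4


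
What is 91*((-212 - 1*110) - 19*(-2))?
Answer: -25844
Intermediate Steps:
91*((-212 - 1*110) - 19*(-2)) = 91*((-212 - 110) + 38) = 91*(-322 + 38) = 91*(-284) = -25844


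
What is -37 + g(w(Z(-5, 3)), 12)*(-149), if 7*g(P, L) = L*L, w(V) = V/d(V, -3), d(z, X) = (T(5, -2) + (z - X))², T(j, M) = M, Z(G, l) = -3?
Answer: -21715/7 ≈ -3102.1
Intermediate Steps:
d(z, X) = (-2 + z - X)² (d(z, X) = (-2 + (z - X))² = (-2 + z - X)²)
w(V) = V/(-1 - V)² (w(V) = V/((2 - 3 - V)²) = V/((-1 - V)²) = V/(-1 - V)²)
g(P, L) = L²/7 (g(P, L) = (L*L)/7 = L²/7)
-37 + g(w(Z(-5, 3)), 12)*(-149) = -37 + ((⅐)*12²)*(-149) = -37 + ((⅐)*144)*(-149) = -37 + (144/7)*(-149) = -37 - 21456/7 = -21715/7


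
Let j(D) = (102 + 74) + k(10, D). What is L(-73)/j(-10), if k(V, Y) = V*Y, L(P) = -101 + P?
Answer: -87/38 ≈ -2.2895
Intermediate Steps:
j(D) = 176 + 10*D (j(D) = (102 + 74) + 10*D = 176 + 10*D)
L(-73)/j(-10) = (-101 - 73)/(176 + 10*(-10)) = -174/(176 - 100) = -174/76 = -174*1/76 = -87/38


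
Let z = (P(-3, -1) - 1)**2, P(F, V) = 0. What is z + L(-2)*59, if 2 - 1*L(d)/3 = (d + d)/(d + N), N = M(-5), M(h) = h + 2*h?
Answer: 5327/17 ≈ 313.35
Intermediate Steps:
M(h) = 3*h
N = -15 (N = 3*(-5) = -15)
L(d) = 6 - 6*d/(-15 + d) (L(d) = 6 - 3*(d + d)/(d - 15) = 6 - 3*2*d/(-15 + d) = 6 - 6*d/(-15 + d))
z = 1 (z = (0 - 1)**2 = (-1)**2 = 1)
z + L(-2)*59 = 1 - 90/(-15 - 2)*59 = 1 - 90/(-17)*59 = 1 - 90*(-1/17)*59 = 1 + (90/17)*59 = 1 + 5310/17 = 5327/17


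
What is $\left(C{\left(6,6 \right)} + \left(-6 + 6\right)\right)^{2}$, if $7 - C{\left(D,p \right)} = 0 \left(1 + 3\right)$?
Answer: $49$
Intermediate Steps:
$C{\left(D,p \right)} = 7$ ($C{\left(D,p \right)} = 7 - 0 \left(1 + 3\right) = 7 - 0 \cdot 4 = 7 - 0 = 7 + 0 = 7$)
$\left(C{\left(6,6 \right)} + \left(-6 + 6\right)\right)^{2} = \left(7 + \left(-6 + 6\right)\right)^{2} = \left(7 + 0\right)^{2} = 7^{2} = 49$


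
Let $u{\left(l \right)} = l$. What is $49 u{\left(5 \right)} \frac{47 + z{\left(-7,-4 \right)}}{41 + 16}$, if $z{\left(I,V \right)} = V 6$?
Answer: $\frac{5635}{57} \approx 98.86$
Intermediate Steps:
$z{\left(I,V \right)} = 6 V$
$49 u{\left(5 \right)} \frac{47 + z{\left(-7,-4 \right)}}{41 + 16} = 49 \cdot 5 \frac{47 + 6 \left(-4\right)}{41 + 16} = 245 \frac{47 - 24}{57} = 245 \cdot 23 \cdot \frac{1}{57} = 245 \cdot \frac{23}{57} = \frac{5635}{57}$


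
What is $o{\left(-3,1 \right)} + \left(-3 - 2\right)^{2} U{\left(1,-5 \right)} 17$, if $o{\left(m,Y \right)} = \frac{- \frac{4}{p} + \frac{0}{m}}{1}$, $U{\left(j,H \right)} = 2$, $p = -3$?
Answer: $\frac{2554}{3} \approx 851.33$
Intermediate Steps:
$o{\left(m,Y \right)} = \frac{4}{3}$ ($o{\left(m,Y \right)} = \frac{- \frac{4}{-3} + \frac{0}{m}}{1} = \left(\left(-4\right) \left(- \frac{1}{3}\right) + 0\right) 1 = \left(\frac{4}{3} + 0\right) 1 = \frac{4}{3} \cdot 1 = \frac{4}{3}$)
$o{\left(-3,1 \right)} + \left(-3 - 2\right)^{2} U{\left(1,-5 \right)} 17 = \frac{4}{3} + \left(-3 - 2\right)^{2} \cdot 2 \cdot 17 = \frac{4}{3} + \left(-5\right)^{2} \cdot 2 \cdot 17 = \frac{4}{3} + 25 \cdot 2 \cdot 17 = \frac{4}{3} + 50 \cdot 17 = \frac{4}{3} + 850 = \frac{2554}{3}$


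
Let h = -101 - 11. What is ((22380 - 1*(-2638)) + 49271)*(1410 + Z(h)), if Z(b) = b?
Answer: 96427122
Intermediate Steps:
h = -112
((22380 - 1*(-2638)) + 49271)*(1410 + Z(h)) = ((22380 - 1*(-2638)) + 49271)*(1410 - 112) = ((22380 + 2638) + 49271)*1298 = (25018 + 49271)*1298 = 74289*1298 = 96427122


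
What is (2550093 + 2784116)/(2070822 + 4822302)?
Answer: 5334209/6893124 ≈ 0.77384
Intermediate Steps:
(2550093 + 2784116)/(2070822 + 4822302) = 5334209/6893124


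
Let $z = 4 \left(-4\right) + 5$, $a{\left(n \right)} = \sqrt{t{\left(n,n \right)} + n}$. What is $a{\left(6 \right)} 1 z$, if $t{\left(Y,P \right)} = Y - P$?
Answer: $- 11 \sqrt{6} \approx -26.944$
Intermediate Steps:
$a{\left(n \right)} = \sqrt{n}$ ($a{\left(n \right)} = \sqrt{\left(n - n\right) + n} = \sqrt{0 + n} = \sqrt{n}$)
$z = -11$ ($z = -16 + 5 = -11$)
$a{\left(6 \right)} 1 z = \sqrt{6} \cdot 1 \left(-11\right) = \sqrt{6} \left(-11\right) = - 11 \sqrt{6}$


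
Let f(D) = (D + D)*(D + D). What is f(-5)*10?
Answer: 1000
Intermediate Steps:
f(D) = 4*D**2 (f(D) = (2*D)*(2*D) = 4*D**2)
f(-5)*10 = (4*(-5)**2)*10 = (4*25)*10 = 100*10 = 1000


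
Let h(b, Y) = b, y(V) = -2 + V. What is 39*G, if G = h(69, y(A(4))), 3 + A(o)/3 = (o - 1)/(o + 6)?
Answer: 2691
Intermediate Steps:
A(o) = -9 + 3*(-1 + o)/(6 + o) (A(o) = -9 + 3*((o - 1)/(o + 6)) = -9 + 3*((-1 + o)/(6 + o)) = -9 + 3*(-1 + o)/(6 + o))
G = 69
39*G = 39*69 = 2691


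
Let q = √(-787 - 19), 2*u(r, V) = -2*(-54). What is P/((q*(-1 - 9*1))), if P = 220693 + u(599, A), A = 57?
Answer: 220747*I*√806/8060 ≈ 777.55*I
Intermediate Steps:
u(r, V) = 54 (u(r, V) = (-2*(-54))/2 = (½)*108 = 54)
q = I*√806 (q = √(-806) = I*√806 ≈ 28.39*I)
P = 220747 (P = 220693 + 54 = 220747)
P/((q*(-1 - 9*1))) = 220747/(((I*√806)*(-1 - 9*1))) = 220747/(((I*√806)*(-1 - 9))) = 220747/(((I*√806)*(-10))) = 220747/((-10*I*√806)) = 220747*(I*√806/8060) = 220747*I*√806/8060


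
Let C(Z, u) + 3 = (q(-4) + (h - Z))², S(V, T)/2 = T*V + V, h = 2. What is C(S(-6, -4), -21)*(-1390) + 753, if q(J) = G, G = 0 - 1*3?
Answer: -1897987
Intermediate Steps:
S(V, T) = 2*V + 2*T*V (S(V, T) = 2*(T*V + V) = 2*(V + T*V) = 2*V + 2*T*V)
G = -3 (G = 0 - 3 = -3)
q(J) = -3
C(Z, u) = -3 + (-1 - Z)² (C(Z, u) = -3 + (-3 + (2 - Z))² = -3 + (-1 - Z)²)
C(S(-6, -4), -21)*(-1390) + 753 = (-3 + (1 + 2*(-6)*(1 - 4))²)*(-1390) + 753 = (-3 + (1 + 2*(-6)*(-3))²)*(-1390) + 753 = (-3 + (1 + 36)²)*(-1390) + 753 = (-3 + 37²)*(-1390) + 753 = (-3 + 1369)*(-1390) + 753 = 1366*(-1390) + 753 = -1898740 + 753 = -1897987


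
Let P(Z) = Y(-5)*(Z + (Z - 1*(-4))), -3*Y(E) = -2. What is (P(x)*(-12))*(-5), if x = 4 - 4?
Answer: 160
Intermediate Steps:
Y(E) = ⅔ (Y(E) = -⅓*(-2) = ⅔)
x = 0
P(Z) = 8/3 + 4*Z/3 (P(Z) = 2*(Z + (Z - 1*(-4)))/3 = 2*(Z + (Z + 4))/3 = 2*(Z + (4 + Z))/3 = 2*(4 + 2*Z)/3 = 8/3 + 4*Z/3)
(P(x)*(-12))*(-5) = ((8/3 + (4/3)*0)*(-12))*(-5) = ((8/3 + 0)*(-12))*(-5) = ((8/3)*(-12))*(-5) = -32*(-5) = 160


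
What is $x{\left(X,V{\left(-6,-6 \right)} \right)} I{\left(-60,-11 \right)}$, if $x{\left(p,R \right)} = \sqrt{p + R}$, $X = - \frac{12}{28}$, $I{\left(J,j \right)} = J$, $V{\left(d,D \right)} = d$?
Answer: $- \frac{180 i \sqrt{35}}{7} \approx - 152.13 i$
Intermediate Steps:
$X = - \frac{3}{7}$ ($X = \left(-12\right) \frac{1}{28} = - \frac{3}{7} \approx -0.42857$)
$x{\left(p,R \right)} = \sqrt{R + p}$
$x{\left(X,V{\left(-6,-6 \right)} \right)} I{\left(-60,-11 \right)} = \sqrt{-6 - \frac{3}{7}} \left(-60\right) = \sqrt{- \frac{45}{7}} \left(-60\right) = \frac{3 i \sqrt{35}}{7} \left(-60\right) = - \frac{180 i \sqrt{35}}{7}$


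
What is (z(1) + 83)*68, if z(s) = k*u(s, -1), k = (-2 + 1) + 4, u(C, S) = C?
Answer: 5848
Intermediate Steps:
k = 3 (k = -1 + 4 = 3)
z(s) = 3*s
(z(1) + 83)*68 = (3*1 + 83)*68 = (3 + 83)*68 = 86*68 = 5848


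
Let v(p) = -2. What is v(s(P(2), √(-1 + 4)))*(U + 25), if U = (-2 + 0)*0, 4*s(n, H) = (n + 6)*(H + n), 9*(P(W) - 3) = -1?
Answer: -50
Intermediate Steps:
P(W) = 26/9 (P(W) = 3 + (⅑)*(-1) = 3 - ⅑ = 26/9)
s(n, H) = (6 + n)*(H + n)/4 (s(n, H) = ((n + 6)*(H + n))/4 = ((6 + n)*(H + n))/4 = (6 + n)*(H + n)/4)
U = 0 (U = -2*0 = 0)
v(s(P(2), √(-1 + 4)))*(U + 25) = -2*(0 + 25) = -2*25 = -50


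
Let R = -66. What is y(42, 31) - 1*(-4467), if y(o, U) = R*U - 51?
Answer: 2370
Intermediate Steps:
y(o, U) = -51 - 66*U (y(o, U) = -66*U - 51 = -51 - 66*U)
y(42, 31) - 1*(-4467) = (-51 - 66*31) - 1*(-4467) = (-51 - 2046) + 4467 = -2097 + 4467 = 2370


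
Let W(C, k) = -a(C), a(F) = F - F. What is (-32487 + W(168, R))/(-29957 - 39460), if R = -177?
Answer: 10829/23139 ≈ 0.46800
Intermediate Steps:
a(F) = 0
W(C, k) = 0 (W(C, k) = -1*0 = 0)
(-32487 + W(168, R))/(-29957 - 39460) = (-32487 + 0)/(-29957 - 39460) = -32487/(-69417) = -32487*(-1/69417) = 10829/23139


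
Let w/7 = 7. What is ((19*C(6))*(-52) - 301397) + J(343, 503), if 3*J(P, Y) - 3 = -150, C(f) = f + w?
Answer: -355786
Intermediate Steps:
w = 49 (w = 7*7 = 49)
C(f) = 49 + f (C(f) = f + 49 = 49 + f)
J(P, Y) = -49 (J(P, Y) = 1 + (⅓)*(-150) = 1 - 50 = -49)
((19*C(6))*(-52) - 301397) + J(343, 503) = ((19*(49 + 6))*(-52) - 301397) - 49 = ((19*55)*(-52) - 301397) - 49 = (1045*(-52) - 301397) - 49 = (-54340 - 301397) - 49 = -355737 - 49 = -355786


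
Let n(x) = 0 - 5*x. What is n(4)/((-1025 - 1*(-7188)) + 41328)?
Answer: -20/47491 ≈ -0.00042113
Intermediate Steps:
n(x) = -5*x
n(4)/((-1025 - 1*(-7188)) + 41328) = (-5*4)/((-1025 - 1*(-7188)) + 41328) = -20/((-1025 + 7188) + 41328) = -20/(6163 + 41328) = -20/47491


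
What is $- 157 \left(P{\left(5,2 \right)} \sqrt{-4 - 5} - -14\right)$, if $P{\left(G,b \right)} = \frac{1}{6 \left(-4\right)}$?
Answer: $-2198 + \frac{157 i}{8} \approx -2198.0 + 19.625 i$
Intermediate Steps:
$P{\left(G,b \right)} = - \frac{1}{24}$ ($P{\left(G,b \right)} = \frac{1}{6} \left(- \frac{1}{4}\right) = - \frac{1}{24}$)
$- 157 \left(P{\left(5,2 \right)} \sqrt{-4 - 5} - -14\right) = - 157 \left(- \frac{\sqrt{-4 - 5}}{24} - -14\right) = - 157 \left(- \frac{\sqrt{-9}}{24} + \left(-4 + 18\right)\right) = - 157 \left(- \frac{3 i}{24} + 14\right) = - 157 \left(- \frac{i}{8} + 14\right) = - 157 \left(14 - \frac{i}{8}\right) = -2198 + \frac{157 i}{8}$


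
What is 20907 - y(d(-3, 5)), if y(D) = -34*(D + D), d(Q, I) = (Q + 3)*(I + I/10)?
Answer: 20907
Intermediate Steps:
d(Q, I) = 11*I*(3 + Q)/10 (d(Q, I) = (3 + Q)*(I + I*(⅒)) = (3 + Q)*(I + I/10) = (3 + Q)*(11*I/10) = 11*I*(3 + Q)/10)
y(D) = -68*D
20907 - y(d(-3, 5)) = 20907 - (-68)*(11/10)*5*(3 - 3) = 20907 - (-68)*(11/10)*5*0 = 20907 - (-68)*0 = 20907 - 1*0 = 20907 + 0 = 20907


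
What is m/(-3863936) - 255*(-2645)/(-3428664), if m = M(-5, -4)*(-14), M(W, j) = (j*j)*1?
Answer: -6784792221/34500360056 ≈ -0.19666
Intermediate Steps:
M(W, j) = j² (M(W, j) = j²*1 = j²)
m = -224 (m = (-4)²*(-14) = 16*(-14) = -224)
m/(-3863936) - 255*(-2645)/(-3428664) = -224/(-3863936) - 255*(-2645)/(-3428664) = -224*(-1/3863936) + 674475*(-1/3428664) = 7/120748 - 224825/1142888 = -6784792221/34500360056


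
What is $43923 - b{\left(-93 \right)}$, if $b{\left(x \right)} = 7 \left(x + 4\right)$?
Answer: $44546$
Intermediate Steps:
$b{\left(x \right)} = 28 + 7 x$ ($b{\left(x \right)} = 7 \left(4 + x\right) = 28 + 7 x$)
$43923 - b{\left(-93 \right)} = 43923 - \left(28 + 7 \left(-93\right)\right) = 43923 - \left(28 - 651\right) = 43923 - -623 = 43923 + 623 = 44546$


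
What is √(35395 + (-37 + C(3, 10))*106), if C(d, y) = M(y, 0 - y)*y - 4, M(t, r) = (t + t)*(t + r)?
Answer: √31049 ≈ 176.21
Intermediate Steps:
M(t, r) = 2*t*(r + t) (M(t, r) = (2*t)*(r + t) = 2*t*(r + t))
C(d, y) = -4 (C(d, y) = (2*y*((0 - y) + y))*y - 4 = (2*y*(-y + y))*y - 4 = (2*y*0)*y - 4 = 0*y - 4 = 0 - 4 = -4)
√(35395 + (-37 + C(3, 10))*106) = √(35395 + (-37 - 4)*106) = √(35395 - 41*106) = √(35395 - 4346) = √31049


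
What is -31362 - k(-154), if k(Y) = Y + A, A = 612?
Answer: -31820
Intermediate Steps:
k(Y) = 612 + Y (k(Y) = Y + 612 = 612 + Y)
-31362 - k(-154) = -31362 - (612 - 154) = -31362 - 1*458 = -31362 - 458 = -31820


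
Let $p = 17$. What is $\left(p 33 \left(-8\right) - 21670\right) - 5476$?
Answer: $-31634$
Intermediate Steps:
$\left(p 33 \left(-8\right) - 21670\right) - 5476 = \left(17 \cdot 33 \left(-8\right) - 21670\right) - 5476 = \left(561 \left(-8\right) - 21670\right) - 5476 = \left(-4488 - 21670\right) - 5476 = -26158 - 5476 = -31634$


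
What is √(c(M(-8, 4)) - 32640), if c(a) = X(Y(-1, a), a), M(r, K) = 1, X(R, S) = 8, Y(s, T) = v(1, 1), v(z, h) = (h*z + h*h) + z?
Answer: 2*I*√8158 ≈ 180.64*I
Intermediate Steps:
v(z, h) = z + h² + h*z (v(z, h) = (h*z + h²) + z = (h² + h*z) + z = z + h² + h*z)
Y(s, T) = 3 (Y(s, T) = 1 + 1² + 1*1 = 1 + 1 + 1 = 3)
c(a) = 8
√(c(M(-8, 4)) - 32640) = √(8 - 32640) = √(-32632) = 2*I*√8158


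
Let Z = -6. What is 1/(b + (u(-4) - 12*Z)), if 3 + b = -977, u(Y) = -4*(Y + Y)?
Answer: -1/876 ≈ -0.0011416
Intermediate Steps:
u(Y) = -8*Y
b = -980 (b = -3 - 977 = -980)
1/(b + (u(-4) - 12*Z)) = 1/(-980 + (-8*(-4) - 12*(-6))) = 1/(-980 + (32 + 72)) = 1/(-980 + 104) = 1/(-876) = -1/876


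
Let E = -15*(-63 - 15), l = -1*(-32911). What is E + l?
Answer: 34081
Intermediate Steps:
l = 32911
E = 1170 (E = -15*(-78) = 1170)
E + l = 1170 + 32911 = 34081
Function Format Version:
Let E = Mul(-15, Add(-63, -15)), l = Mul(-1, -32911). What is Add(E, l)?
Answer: 34081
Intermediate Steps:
l = 32911
E = 1170 (E = Mul(-15, -78) = 1170)
Add(E, l) = Add(1170, 32911) = 34081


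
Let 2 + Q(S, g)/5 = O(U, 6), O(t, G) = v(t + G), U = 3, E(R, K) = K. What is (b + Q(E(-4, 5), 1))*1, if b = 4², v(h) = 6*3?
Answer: 96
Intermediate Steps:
v(h) = 18
O(t, G) = 18
b = 16
Q(S, g) = 80 (Q(S, g) = -10 + 5*18 = -10 + 90 = 80)
(b + Q(E(-4, 5), 1))*1 = (16 + 80)*1 = 96*1 = 96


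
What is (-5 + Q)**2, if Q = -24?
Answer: 841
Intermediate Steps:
(-5 + Q)**2 = (-5 - 24)**2 = (-29)**2 = 841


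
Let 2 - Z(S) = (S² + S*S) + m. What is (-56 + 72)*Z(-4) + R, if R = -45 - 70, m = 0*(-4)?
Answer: -595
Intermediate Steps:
m = 0
Z(S) = 2 - 2*S² (Z(S) = 2 - ((S² + S*S) + 0) = 2 - ((S² + S²) + 0) = 2 - (2*S² + 0) = 2 - 2*S²)
R = -115
(-56 + 72)*Z(-4) + R = (-56 + 72)*(2 - 2*(-4)²) - 115 = 16*(2 - 2*16) - 115 = 16*(2 - 32) - 115 = 16*(-30) - 115 = -480 - 115 = -595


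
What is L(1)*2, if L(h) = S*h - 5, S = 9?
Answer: 8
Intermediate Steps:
L(h) = -5 + 9*h (L(h) = 9*h - 5 = -5 + 9*h)
L(1)*2 = (-5 + 9*1)*2 = (-5 + 9)*2 = 4*2 = 8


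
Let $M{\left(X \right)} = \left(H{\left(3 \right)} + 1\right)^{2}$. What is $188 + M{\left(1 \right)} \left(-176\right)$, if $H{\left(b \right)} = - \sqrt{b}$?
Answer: $-516 + 352 \sqrt{3} \approx 93.682$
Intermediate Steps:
$M{\left(X \right)} = \left(1 - \sqrt{3}\right)^{2}$ ($M{\left(X \right)} = \left(- \sqrt{3} + 1\right)^{2} = \left(1 - \sqrt{3}\right)^{2}$)
$188 + M{\left(1 \right)} \left(-176\right) = 188 + \left(1 - \sqrt{3}\right)^{2} \left(-176\right) = 188 - 176 \left(1 - \sqrt{3}\right)^{2}$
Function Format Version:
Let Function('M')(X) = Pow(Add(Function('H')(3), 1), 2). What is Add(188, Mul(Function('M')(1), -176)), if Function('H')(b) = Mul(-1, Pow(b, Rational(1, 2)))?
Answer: Add(-516, Mul(352, Pow(3, Rational(1, 2)))) ≈ 93.682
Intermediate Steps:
Function('M')(X) = Pow(Add(1, Mul(-1, Pow(3, Rational(1, 2)))), 2) (Function('M')(X) = Pow(Add(Mul(-1, Pow(3, Rational(1, 2))), 1), 2) = Pow(Add(1, Mul(-1, Pow(3, Rational(1, 2)))), 2))
Add(188, Mul(Function('M')(1), -176)) = Add(188, Mul(Pow(Add(1, Mul(-1, Pow(3, Rational(1, 2)))), 2), -176)) = Add(188, Mul(-176, Pow(Add(1, Mul(-1, Pow(3, Rational(1, 2)))), 2)))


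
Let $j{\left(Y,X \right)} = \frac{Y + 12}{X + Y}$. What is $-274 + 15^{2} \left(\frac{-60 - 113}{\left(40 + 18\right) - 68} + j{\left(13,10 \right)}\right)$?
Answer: $\frac{177701}{46} \approx 3863.1$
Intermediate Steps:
$j{\left(Y,X \right)} = \frac{12 + Y}{X + Y}$
$-274 + 15^{2} \left(\frac{-60 - 113}{\left(40 + 18\right) - 68} + j{\left(13,10 \right)}\right) = -274 + 15^{2} \left(\frac{-60 - 113}{\left(40 + 18\right) - 68} + \frac{12 + 13}{10 + 13}\right) = -274 + 225 \left(- \frac{173}{58 - 68} + \frac{1}{23} \cdot 25\right) = -274 + 225 \left(- \frac{173}{-10} + \frac{1}{23} \cdot 25\right) = -274 + 225 \left(\left(-173\right) \left(- \frac{1}{10}\right) + \frac{25}{23}\right) = -274 + 225 \left(\frac{173}{10} + \frac{25}{23}\right) = -274 + 225 \cdot \frac{4229}{230} = -274 + \frac{190305}{46} = \frac{177701}{46}$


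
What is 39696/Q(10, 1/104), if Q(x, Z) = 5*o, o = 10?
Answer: 19848/25 ≈ 793.92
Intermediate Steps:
Q(x, Z) = 50 (Q(x, Z) = 5*10 = 50)
39696/Q(10, 1/104) = 39696/50 = 39696*(1/50) = 19848/25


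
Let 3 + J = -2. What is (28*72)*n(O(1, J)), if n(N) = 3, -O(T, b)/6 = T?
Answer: 6048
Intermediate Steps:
J = -5 (J = -3 - 2 = -5)
O(T, b) = -6*T
(28*72)*n(O(1, J)) = (28*72)*3 = 2016*3 = 6048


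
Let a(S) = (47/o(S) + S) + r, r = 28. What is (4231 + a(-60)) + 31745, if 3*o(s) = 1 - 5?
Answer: 143635/4 ≈ 35909.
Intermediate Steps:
o(s) = -4/3 (o(s) = (1 - 5)/3 = (⅓)*(-4) = -4/3)
a(S) = -29/4 + S (a(S) = (47/(-4/3) + S) + 28 = (47*(-¾) + S) + 28 = (-141/4 + S) + 28 = -29/4 + S)
(4231 + a(-60)) + 31745 = (4231 + (-29/4 - 60)) + 31745 = (4231 - 269/4) + 31745 = 16655/4 + 31745 = 143635/4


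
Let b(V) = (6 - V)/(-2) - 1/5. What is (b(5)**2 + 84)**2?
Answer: 71385601/10000 ≈ 7138.6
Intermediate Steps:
b(V) = -16/5 + V/2 (b(V) = (6 - V)*(-1/2) - 1*1/5 = (-3 + V/2) - 1/5 = -16/5 + V/2)
(b(5)**2 + 84)**2 = ((-16/5 + (1/2)*5)**2 + 84)**2 = ((-16/5 + 5/2)**2 + 84)**2 = ((-7/10)**2 + 84)**2 = (49/100 + 84)**2 = (8449/100)**2 = 71385601/10000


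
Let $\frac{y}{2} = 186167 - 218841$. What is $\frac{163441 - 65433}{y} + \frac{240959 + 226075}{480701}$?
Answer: $- \frac{4148201444}{7853212237} \approx -0.52822$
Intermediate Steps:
$y = -65348$ ($y = 2 \left(186167 - 218841\right) = 2 \left(-32674\right) = -65348$)
$\frac{163441 - 65433}{y} + \frac{240959 + 226075}{480701} = \frac{163441 - 65433}{-65348} + \frac{240959 + 226075}{480701} = \left(163441 - 65433\right) \left(- \frac{1}{65348}\right) + 467034 \cdot \frac{1}{480701} = 98008 \left(- \frac{1}{65348}\right) + \frac{467034}{480701} = - \frac{24502}{16337} + \frac{467034}{480701} = - \frac{4148201444}{7853212237}$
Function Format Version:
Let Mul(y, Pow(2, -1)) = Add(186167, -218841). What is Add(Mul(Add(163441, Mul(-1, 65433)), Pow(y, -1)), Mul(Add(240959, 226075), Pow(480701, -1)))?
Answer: Rational(-4148201444, 7853212237) ≈ -0.52822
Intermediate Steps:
y = -65348 (y = Mul(2, Add(186167, -218841)) = Mul(2, -32674) = -65348)
Add(Mul(Add(163441, Mul(-1, 65433)), Pow(y, -1)), Mul(Add(240959, 226075), Pow(480701, -1))) = Add(Mul(Add(163441, Mul(-1, 65433)), Pow(-65348, -1)), Mul(Add(240959, 226075), Pow(480701, -1))) = Add(Mul(Add(163441, -65433), Rational(-1, 65348)), Mul(467034, Rational(1, 480701))) = Add(Mul(98008, Rational(-1, 65348)), Rational(467034, 480701)) = Add(Rational(-24502, 16337), Rational(467034, 480701)) = Rational(-4148201444, 7853212237)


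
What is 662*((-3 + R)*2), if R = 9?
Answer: 7944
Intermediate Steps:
662*((-3 + R)*2) = 662*((-3 + 9)*2) = 662*(6*2) = 662*12 = 7944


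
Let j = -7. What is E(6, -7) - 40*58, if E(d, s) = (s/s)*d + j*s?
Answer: -2265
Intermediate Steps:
E(d, s) = d - 7*s (E(d, s) = (s/s)*d - 7*s = 1*d - 7*s = d - 7*s)
E(6, -7) - 40*58 = (6 - 7*(-7)) - 40*58 = (6 + 49) - 2320 = 55 - 2320 = -2265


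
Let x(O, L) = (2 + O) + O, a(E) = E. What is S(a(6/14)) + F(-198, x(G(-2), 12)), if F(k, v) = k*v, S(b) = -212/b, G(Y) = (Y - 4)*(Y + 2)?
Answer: -2672/3 ≈ -890.67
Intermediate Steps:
G(Y) = (-4 + Y)*(2 + Y)
x(O, L) = 2 + 2*O
S(a(6/14)) + F(-198, x(G(-2), 12)) = -212/(6/14) - 198*(2 + 2*(-8 + (-2)**2 - 2*(-2))) = -212/(6*(1/14)) - 198*(2 + 2*(-8 + 4 + 4)) = -212/3/7 - 198*(2 + 2*0) = -212*7/3 - 198*(2 + 0) = -1484/3 - 198*2 = -1484/3 - 396 = -2672/3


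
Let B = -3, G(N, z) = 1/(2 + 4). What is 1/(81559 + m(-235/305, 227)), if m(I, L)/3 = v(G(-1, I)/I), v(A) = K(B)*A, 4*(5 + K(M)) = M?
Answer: 376/30667587 ≈ 1.2260e-5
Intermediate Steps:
G(N, z) = ⅙ (G(N, z) = 1/6 = ⅙)
K(M) = -5 + M/4
v(A) = -23*A/4 (v(A) = (-5 + (¼)*(-3))*A = (-5 - ¾)*A = -23*A/4)
m(I, L) = -23/(8*I) (m(I, L) = 3*(-23/(24*I)) = -23/(8*I))
1/(81559 + m(-235/305, 227)) = 1/(81559 - 23/(8*((-235/305)))) = 1/(81559 - 23/(8*((-235*1/305)))) = 1/(81559 - 23/(8*(-47/61))) = 1/(81559 - 23/8*(-61/47)) = 1/(81559 + 1403/376) = 1/(30667587/376) = 376/30667587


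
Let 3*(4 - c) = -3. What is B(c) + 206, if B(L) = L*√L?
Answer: 206 + 5*√5 ≈ 217.18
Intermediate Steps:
c = 5 (c = 4 - ⅓*(-3) = 4 + 1 = 5)
B(L) = L^(3/2)
B(c) + 206 = 5^(3/2) + 206 = 5*√5 + 206 = 206 + 5*√5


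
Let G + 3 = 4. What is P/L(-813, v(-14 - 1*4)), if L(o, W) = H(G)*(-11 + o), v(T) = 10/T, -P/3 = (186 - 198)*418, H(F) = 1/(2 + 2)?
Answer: -7524/103 ≈ -73.049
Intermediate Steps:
G = 1 (G = -3 + 4 = 1)
H(F) = 1/4
P = 15048 (P = -3*(186 - 198)*418 = -(-36)*418 = -3*(-5016) = 15048)
L(o, W) = -11/4 + o/4 (L(o, W) = (-11 + o)/4 = -11/4 + o/4)
P/L(-813, v(-14 - 1*4)) = 15048/(-11/4 + (1/4)*(-813)) = 15048/(-11/4 - 813/4) = 15048/(-206) = 15048*(-1/206) = -7524/103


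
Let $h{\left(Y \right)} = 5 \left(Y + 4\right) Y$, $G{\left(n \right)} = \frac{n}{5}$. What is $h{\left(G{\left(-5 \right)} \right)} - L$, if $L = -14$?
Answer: $-1$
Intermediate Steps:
$G{\left(n \right)} = \frac{n}{5}$ ($G{\left(n \right)} = n \frac{1}{5} = \frac{n}{5}$)
$h{\left(Y \right)} = Y \left(20 + 5 Y\right)$ ($h{\left(Y \right)} = 5 \left(4 + Y\right) Y = \left(20 + 5 Y\right) Y = Y \left(20 + 5 Y\right)$)
$h{\left(G{\left(-5 \right)} \right)} - L = 5 \cdot \frac{1}{5} \left(-5\right) \left(4 + \frac{1}{5} \left(-5\right)\right) - -14 = 5 \left(-1\right) \left(4 - 1\right) + 14 = 5 \left(-1\right) 3 + 14 = -15 + 14 = -1$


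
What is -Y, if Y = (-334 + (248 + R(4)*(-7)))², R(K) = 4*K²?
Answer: -285156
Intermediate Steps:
Y = 285156 (Y = (-334 + (248 + (4*4²)*(-7)))² = (-334 + (248 + (4*16)*(-7)))² = (-334 + (248 + 64*(-7)))² = (-334 + (248 - 448))² = (-334 - 200)² = (-534)² = 285156)
-Y = -1*285156 = -285156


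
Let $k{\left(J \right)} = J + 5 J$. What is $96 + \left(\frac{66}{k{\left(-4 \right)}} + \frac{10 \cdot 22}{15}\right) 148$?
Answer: $\frac{5579}{3} \approx 1859.7$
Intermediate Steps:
$k{\left(J \right)} = 6 J$
$96 + \left(\frac{66}{k{\left(-4 \right)}} + \frac{10 \cdot 22}{15}\right) 148 = 96 + \left(\frac{66}{6 \left(-4\right)} + \frac{10 \cdot 22}{15}\right) 148 = 96 + \left(\frac{66}{-24} + 220 \cdot \frac{1}{15}\right) 148 = 96 + \left(66 \left(- \frac{1}{24}\right) + \frac{44}{3}\right) 148 = 96 + \left(- \frac{11}{4} + \frac{44}{3}\right) 148 = 96 + \frac{143}{12} \cdot 148 = 96 + \frac{5291}{3} = \frac{5579}{3}$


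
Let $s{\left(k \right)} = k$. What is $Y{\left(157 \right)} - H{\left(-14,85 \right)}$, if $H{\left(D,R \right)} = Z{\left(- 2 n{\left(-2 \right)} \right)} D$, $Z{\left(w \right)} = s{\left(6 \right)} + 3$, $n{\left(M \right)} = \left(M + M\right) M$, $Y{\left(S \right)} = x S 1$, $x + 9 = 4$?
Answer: $-659$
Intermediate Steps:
$x = -5$ ($x = -9 + 4 = -5$)
$Y{\left(S \right)} = - 5 S$ ($Y{\left(S \right)} = - 5 S 1 = - 5 S$)
$n{\left(M \right)} = 2 M^{2}$ ($n{\left(M \right)} = 2 M M = 2 M^{2}$)
$Z{\left(w \right)} = 9$ ($Z{\left(w \right)} = 6 + 3 = 9$)
$H{\left(D,R \right)} = 9 D$
$Y{\left(157 \right)} - H{\left(-14,85 \right)} = \left(-5\right) 157 - 9 \left(-14\right) = -785 - -126 = -785 + 126 = -659$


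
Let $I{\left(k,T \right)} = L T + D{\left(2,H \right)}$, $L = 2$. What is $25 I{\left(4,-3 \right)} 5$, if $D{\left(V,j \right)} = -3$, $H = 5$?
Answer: $-1125$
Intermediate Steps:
$I{\left(k,T \right)} = -3 + 2 T$ ($I{\left(k,T \right)} = 2 T - 3 = -3 + 2 T$)
$25 I{\left(4,-3 \right)} 5 = 25 \left(-3 + 2 \left(-3\right)\right) 5 = 25 \left(-3 - 6\right) 5 = 25 \left(-9\right) 5 = \left(-225\right) 5 = -1125$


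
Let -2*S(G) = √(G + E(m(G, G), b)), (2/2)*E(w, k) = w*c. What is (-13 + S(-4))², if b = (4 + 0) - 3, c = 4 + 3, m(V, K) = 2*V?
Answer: (13 + I*√15)² ≈ 154.0 + 100.7*I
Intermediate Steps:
c = 7
b = 1 (b = 4 - 3 = 1)
E(w, k) = 7*w (E(w, k) = w*7 = 7*w)
S(G) = -√15*√G/2 (S(G) = -√(G + 7*(2*G))/2 = -√(G + 14*G)/2 = -√15*√G/2)
(-13 + S(-4))² = (-13 - √15*√(-4)/2)² = (-13 - √15*2*I/2)² = (-13 - I*√15)²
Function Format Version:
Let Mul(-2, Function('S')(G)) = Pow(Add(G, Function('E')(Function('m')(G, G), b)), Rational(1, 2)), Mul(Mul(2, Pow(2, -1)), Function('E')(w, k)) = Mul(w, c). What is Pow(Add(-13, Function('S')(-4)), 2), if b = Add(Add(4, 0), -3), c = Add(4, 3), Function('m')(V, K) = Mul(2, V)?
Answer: Pow(Add(13, Mul(I, Pow(15, Rational(1, 2)))), 2) ≈ Add(154.00, Mul(100.70, I))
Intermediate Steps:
c = 7
b = 1 (b = Add(4, -3) = 1)
Function('E')(w, k) = Mul(7, w) (Function('E')(w, k) = Mul(w, 7) = Mul(7, w))
Function('S')(G) = Mul(Rational(-1, 2), Pow(15, Rational(1, 2)), Pow(G, Rational(1, 2))) (Function('S')(G) = Mul(Rational(-1, 2), Pow(Add(G, Mul(7, Mul(2, G))), Rational(1, 2))) = Mul(Rational(-1, 2), Pow(Add(G, Mul(14, G)), Rational(1, 2))) = Mul(Rational(-1, 2), Pow(Mul(15, G), Rational(1, 2))) = Mul(Rational(-1, 2), Mul(Pow(15, Rational(1, 2)), Pow(G, Rational(1, 2)))) = Mul(Rational(-1, 2), Pow(15, Rational(1, 2)), Pow(G, Rational(1, 2))))
Pow(Add(-13, Function('S')(-4)), 2) = Pow(Add(-13, Mul(Rational(-1, 2), Pow(15, Rational(1, 2)), Pow(-4, Rational(1, 2)))), 2) = Pow(Add(-13, Mul(Rational(-1, 2), Pow(15, Rational(1, 2)), Mul(2, I))), 2) = Pow(Add(-13, Mul(-1, I, Pow(15, Rational(1, 2)))), 2)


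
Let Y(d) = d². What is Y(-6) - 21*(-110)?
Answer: 2346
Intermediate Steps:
Y(-6) - 21*(-110) = (-6)² - 21*(-110) = 36 + 2310 = 2346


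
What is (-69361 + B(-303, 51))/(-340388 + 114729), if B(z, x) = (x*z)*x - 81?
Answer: 857545/225659 ≈ 3.8002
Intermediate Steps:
B(z, x) = -81 + z*x**2 (B(z, x) = z*x**2 - 81 = -81 + z*x**2)
(-69361 + B(-303, 51))/(-340388 + 114729) = (-69361 + (-81 - 303*51**2))/(-340388 + 114729) = (-69361 + (-81 - 303*2601))/(-225659) = (-69361 + (-81 - 788103))*(-1/225659) = (-69361 - 788184)*(-1/225659) = -857545*(-1/225659) = 857545/225659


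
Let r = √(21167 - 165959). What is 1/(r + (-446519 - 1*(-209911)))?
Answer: -29576/6997936307 - 3*I*√4022/27991745228 ≈ -4.2264e-6 - 6.7969e-9*I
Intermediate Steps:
r = 6*I*√4022 (r = √(-144792) = 6*I*√4022 ≈ 380.52*I)
1/(r + (-446519 - 1*(-209911))) = 1/(6*I*√4022 + (-446519 - 1*(-209911))) = 1/(6*I*√4022 + (-446519 + 209911)) = 1/(6*I*√4022 - 236608) = 1/(-236608 + 6*I*√4022)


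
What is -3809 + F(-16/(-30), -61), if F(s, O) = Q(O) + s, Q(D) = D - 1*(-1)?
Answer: -58027/15 ≈ -3868.5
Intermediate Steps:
Q(D) = 1 + D (Q(D) = D + 1 = 1 + D)
F(s, O) = 1 + O + s (F(s, O) = (1 + O) + s = 1 + O + s)
-3809 + F(-16/(-30), -61) = -3809 + (1 - 61 - 16/(-30)) = -3809 + (1 - 61 - 16*(-1/30)) = -3809 + (1 - 61 + 8/15) = -3809 - 892/15 = -58027/15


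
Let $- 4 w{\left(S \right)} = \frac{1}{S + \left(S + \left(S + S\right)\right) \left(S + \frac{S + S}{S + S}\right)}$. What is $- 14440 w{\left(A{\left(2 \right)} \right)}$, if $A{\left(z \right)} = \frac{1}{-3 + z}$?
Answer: $-3610$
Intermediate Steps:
$w{\left(S \right)} = - \frac{1}{4 \left(S + 3 S \left(1 + S\right)\right)}$ ($w{\left(S \right)} = - \frac{1}{4 \left(S + \left(S + \left(S + S\right)\right) \left(S + \frac{S + S}{S + S}\right)\right)} = - \frac{1}{4 \left(S + \left(S + 2 S\right) \left(S + \frac{2 S}{2 S}\right)\right)} = - \frac{1}{4 \left(S + 3 S \left(S + 2 S \frac{1}{2 S}\right)\right)} = - \frac{1}{4 \left(S + 3 S \left(S + 1\right)\right)} = - \frac{1}{4 \left(S + 3 S \left(1 + S\right)\right)}$)
$- 14440 w{\left(A{\left(2 \right)} \right)} = - 14440 \left(- \frac{1}{4 \frac{1}{-3 + 2} \left(4 + \frac{3}{-3 + 2}\right)}\right) = - 14440 \left(- \frac{1}{4 \frac{1}{-1} \left(4 + \frac{3}{-1}\right)}\right) = - 14440 \left(- \frac{1}{4 \left(-1\right) \left(4 + 3 \left(-1\right)\right)}\right) = - 14440 \left(\left(- \frac{1}{4}\right) \left(-1\right) \frac{1}{4 - 3}\right) = - 14440 \left(\left(- \frac{1}{4}\right) \left(-1\right) 1^{-1}\right) = - 14440 \left(\left(- \frac{1}{4}\right) \left(-1\right) 1\right) = \left(-14440\right) \frac{1}{4} = -3610$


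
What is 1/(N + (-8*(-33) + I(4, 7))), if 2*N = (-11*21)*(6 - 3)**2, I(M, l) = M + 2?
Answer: -2/1539 ≈ -0.0012995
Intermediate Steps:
I(M, l) = 2 + M
N = -2079/2 (N = ((-11*21)*(6 - 3)**2)/2 = (-231*3**2)/2 = (-231*9)/2 = (1/2)*(-2079) = -2079/2 ≈ -1039.5)
1/(N + (-8*(-33) + I(4, 7))) = 1/(-2079/2 + (-8*(-33) + (2 + 4))) = 1/(-2079/2 + (264 + 6)) = 1/(-2079/2 + 270) = 1/(-1539/2) = -2/1539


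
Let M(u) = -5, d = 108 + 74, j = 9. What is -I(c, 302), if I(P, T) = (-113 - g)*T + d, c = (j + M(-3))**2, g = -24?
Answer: 26696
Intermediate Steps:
d = 182
c = 16 (c = (9 - 5)**2 = 4**2 = 16)
I(P, T) = 182 - 89*T (I(P, T) = (-113 - 1*(-24))*T + 182 = (-113 + 24)*T + 182 = -89*T + 182 = 182 - 89*T)
-I(c, 302) = -(182 - 89*302) = -(182 - 26878) = -1*(-26696) = 26696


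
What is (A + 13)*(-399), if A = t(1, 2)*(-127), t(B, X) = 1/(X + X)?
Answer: 29925/4 ≈ 7481.3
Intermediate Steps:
t(B, X) = 1/(2*X)
A = -127/4 (A = ((1/2)/2)*(-127) = ((1/2)*(1/2))*(-127) = (1/4)*(-127) = -127/4 ≈ -31.750)
(A + 13)*(-399) = (-127/4 + 13)*(-399) = -75/4*(-399) = 29925/4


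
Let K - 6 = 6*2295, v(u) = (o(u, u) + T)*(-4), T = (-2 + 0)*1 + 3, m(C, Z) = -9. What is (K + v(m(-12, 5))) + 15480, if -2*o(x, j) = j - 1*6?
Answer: 29222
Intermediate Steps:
o(x, j) = 3 - j/2 (o(x, j) = -(j - 1*6)/2 = -(j - 6)/2 = -(-6 + j)/2 = 3 - j/2)
T = 1 (T = -2*1 + 3 = -2 + 3 = 1)
v(u) = -16 + 2*u (v(u) = ((3 - u/2) + 1)*(-4) = (4 - u/2)*(-4) = -16 + 2*u)
K = 13776 (K = 6 + 6*2295 = 6 + 13770 = 13776)
(K + v(m(-12, 5))) + 15480 = (13776 + (-16 + 2*(-9))) + 15480 = (13776 + (-16 - 18)) + 15480 = (13776 - 34) + 15480 = 13742 + 15480 = 29222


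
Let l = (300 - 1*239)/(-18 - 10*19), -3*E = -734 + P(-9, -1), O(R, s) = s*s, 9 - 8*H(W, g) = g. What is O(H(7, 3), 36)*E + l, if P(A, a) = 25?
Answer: 63707843/208 ≈ 3.0629e+5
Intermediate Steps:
H(W, g) = 9/8 - g/8
O(R, s) = s²
E = 709/3 (E = -(-734 + 25)/3 = -⅓*(-709) = 709/3 ≈ 236.33)
l = -61/208 (l = (300 - 239)/(-18 - 190) = 61/(-208) = 61*(-1/208) = -61/208 ≈ -0.29327)
O(H(7, 3), 36)*E + l = 36²*(709/3) - 61/208 = 1296*(709/3) - 61/208 = 306288 - 61/208 = 63707843/208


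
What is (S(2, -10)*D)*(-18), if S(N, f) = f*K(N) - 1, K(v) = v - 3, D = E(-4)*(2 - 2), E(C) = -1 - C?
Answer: 0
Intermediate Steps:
D = 0 (D = (-1 - 1*(-4))*(2 - 2) = (-1 + 4)*0 = 3*0 = 0)
K(v) = -3 + v
S(N, f) = -1 + f*(-3 + N) (S(N, f) = f*(-3 + N) - 1 = -1 + f*(-3 + N))
(S(2, -10)*D)*(-18) = ((-1 - 10*(-3 + 2))*0)*(-18) = ((-1 - 10*(-1))*0)*(-18) = ((-1 + 10)*0)*(-18) = (9*0)*(-18) = 0*(-18) = 0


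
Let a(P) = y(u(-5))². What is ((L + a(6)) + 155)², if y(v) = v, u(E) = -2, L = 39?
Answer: 39204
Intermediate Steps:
a(P) = 4 (a(P) = (-2)² = 4)
((L + a(6)) + 155)² = ((39 + 4) + 155)² = (43 + 155)² = 198² = 39204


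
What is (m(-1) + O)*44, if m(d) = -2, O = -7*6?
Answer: -1936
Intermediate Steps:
O = -42
(m(-1) + O)*44 = (-2 - 42)*44 = -44*44 = -1936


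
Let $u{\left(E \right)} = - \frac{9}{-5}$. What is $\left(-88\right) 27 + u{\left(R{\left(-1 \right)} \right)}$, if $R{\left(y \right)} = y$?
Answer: $- \frac{11871}{5} \approx -2374.2$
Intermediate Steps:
$u{\left(E \right)} = \frac{9}{5}$ ($u{\left(E \right)} = \left(-9\right) \left(- \frac{1}{5}\right) = \frac{9}{5}$)
$\left(-88\right) 27 + u{\left(R{\left(-1 \right)} \right)} = \left(-88\right) 27 + \frac{9}{5} = -2376 + \frac{9}{5} = - \frac{11871}{5}$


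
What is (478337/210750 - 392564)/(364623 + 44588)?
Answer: -82732384663/86241218250 ≈ -0.95931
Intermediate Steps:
(478337/210750 - 392564)/(364623 + 44588) = (478337*(1/210750) - 392564)/409211 = (478337/210750 - 392564)*(1/409211) = -82732384663/210750*1/409211 = -82732384663/86241218250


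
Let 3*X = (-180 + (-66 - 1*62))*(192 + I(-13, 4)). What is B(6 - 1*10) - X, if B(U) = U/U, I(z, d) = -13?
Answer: 55135/3 ≈ 18378.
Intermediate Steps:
B(U) = 1
X = -55132/3 (X = ((-180 + (-66 - 1*62))*(192 - 13))/3 = ((-180 + (-66 - 62))*179)/3 = ((-180 - 128)*179)/3 = (-308*179)/3 = (⅓)*(-55132) = -55132/3 ≈ -18377.)
B(6 - 1*10) - X = 1 - 1*(-55132/3) = 1 + 55132/3 = 55135/3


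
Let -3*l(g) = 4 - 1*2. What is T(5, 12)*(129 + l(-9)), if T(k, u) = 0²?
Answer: 0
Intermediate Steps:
l(g) = -⅔ (l(g) = -(4 - 1*2)/3 = -(4 - 2)/3 = -⅓*2 = -⅔)
T(k, u) = 0
T(5, 12)*(129 + l(-9)) = 0*(129 - ⅔) = 0*(385/3) = 0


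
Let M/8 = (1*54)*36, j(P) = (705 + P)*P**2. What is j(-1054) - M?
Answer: -387725236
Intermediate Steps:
j(P) = P**2*(705 + P)
M = 15552 (M = 8*((1*54)*36) = 8*(54*36) = 8*1944 = 15552)
j(-1054) - M = (-1054)**2*(705 - 1054) - 1*15552 = 1110916*(-349) - 15552 = -387709684 - 15552 = -387725236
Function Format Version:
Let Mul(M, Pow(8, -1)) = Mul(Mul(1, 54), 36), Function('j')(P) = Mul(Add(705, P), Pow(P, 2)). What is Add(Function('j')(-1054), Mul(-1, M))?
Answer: -387725236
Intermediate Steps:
Function('j')(P) = Mul(Pow(P, 2), Add(705, P))
M = 15552 (M = Mul(8, Mul(Mul(1, 54), 36)) = Mul(8, Mul(54, 36)) = Mul(8, 1944) = 15552)
Add(Function('j')(-1054), Mul(-1, M)) = Add(Mul(Pow(-1054, 2), Add(705, -1054)), Mul(-1, 15552)) = Add(Mul(1110916, -349), -15552) = Add(-387709684, -15552) = -387725236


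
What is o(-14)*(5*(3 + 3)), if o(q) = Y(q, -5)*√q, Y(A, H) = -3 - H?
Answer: 60*I*√14 ≈ 224.5*I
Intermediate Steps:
o(q) = 2*√q (o(q) = (-3 - 1*(-5))*√q = (-3 + 5)*√q = 2*√q)
o(-14)*(5*(3 + 3)) = (2*√(-14))*(5*(3 + 3)) = (2*(I*√14))*(5*6) = (2*I*√14)*30 = 60*I*√14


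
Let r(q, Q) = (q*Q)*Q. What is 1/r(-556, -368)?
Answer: -1/75295744 ≈ -1.3281e-8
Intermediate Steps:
r(q, Q) = q*Q**2 (r(q, Q) = (Q*q)*Q = q*Q**2)
1/r(-556, -368) = 1/(-556*(-368)**2) = 1/(-556*135424) = 1/(-75295744) = -1/75295744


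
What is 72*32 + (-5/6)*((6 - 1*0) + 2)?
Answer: 6892/3 ≈ 2297.3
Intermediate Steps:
72*32 + (-5/6)*((6 - 1*0) + 2) = 2304 + (-5*1/6)*((6 + 0) + 2) = 2304 - 5*(6 + 2)/6 = 2304 - 5/6*8 = 2304 - 20/3 = 6892/3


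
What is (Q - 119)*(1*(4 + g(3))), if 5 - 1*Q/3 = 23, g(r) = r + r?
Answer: -1730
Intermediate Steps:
g(r) = 2*r
Q = -54 (Q = 15 - 3*23 = 15 - 69 = -54)
(Q - 119)*(1*(4 + g(3))) = (-54 - 119)*(1*(4 + 2*3)) = -173*(4 + 6) = -173*10 = -1730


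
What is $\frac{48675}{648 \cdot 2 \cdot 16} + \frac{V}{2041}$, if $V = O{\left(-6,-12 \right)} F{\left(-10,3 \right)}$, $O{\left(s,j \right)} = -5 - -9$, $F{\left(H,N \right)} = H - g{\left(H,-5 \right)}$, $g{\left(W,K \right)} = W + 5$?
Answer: $\frac{32976985}{14107392} \approx 2.3376$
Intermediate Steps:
$g{\left(W,K \right)} = 5 + W$
$F{\left(H,N \right)} = -5$ ($F{\left(H,N \right)} = H - \left(5 + H\right) = -5$)
$O{\left(s,j \right)} = 4$ ($O{\left(s,j \right)} = -5 + 9 = 4$)
$V = -20$ ($V = 4 \left(-5\right) = -20$)
$\frac{48675}{648 \cdot 2 \cdot 16} + \frac{V}{2041} = \frac{48675}{648 \cdot 2 \cdot 16} - \frac{20}{2041} = \frac{48675}{648 \cdot 32} - \frac{20}{2041} = \frac{48675}{20736} - \frac{20}{2041} = 48675 \cdot \frac{1}{20736} - \frac{20}{2041} = \frac{16225}{6912} - \frac{20}{2041} = \frac{32976985}{14107392}$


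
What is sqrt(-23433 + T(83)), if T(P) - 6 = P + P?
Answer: I*sqrt(23261) ≈ 152.52*I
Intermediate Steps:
T(P) = 6 + 2*P (T(P) = 6 + (P + P) = 6 + 2*P)
sqrt(-23433 + T(83)) = sqrt(-23433 + (6 + 2*83)) = sqrt(-23433 + (6 + 166)) = sqrt(-23433 + 172) = sqrt(-23261) = I*sqrt(23261)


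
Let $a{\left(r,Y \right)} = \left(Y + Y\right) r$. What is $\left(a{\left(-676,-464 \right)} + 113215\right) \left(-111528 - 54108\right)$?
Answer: $-122660580348$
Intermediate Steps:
$a{\left(r,Y \right)} = 2 Y r$
$\left(a{\left(-676,-464 \right)} + 113215\right) \left(-111528 - 54108\right) = \left(2 \left(-464\right) \left(-676\right) + 113215\right) \left(-111528 - 54108\right) = \left(627328 + 113215\right) \left(-165636\right) = 740543 \left(-165636\right) = -122660580348$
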